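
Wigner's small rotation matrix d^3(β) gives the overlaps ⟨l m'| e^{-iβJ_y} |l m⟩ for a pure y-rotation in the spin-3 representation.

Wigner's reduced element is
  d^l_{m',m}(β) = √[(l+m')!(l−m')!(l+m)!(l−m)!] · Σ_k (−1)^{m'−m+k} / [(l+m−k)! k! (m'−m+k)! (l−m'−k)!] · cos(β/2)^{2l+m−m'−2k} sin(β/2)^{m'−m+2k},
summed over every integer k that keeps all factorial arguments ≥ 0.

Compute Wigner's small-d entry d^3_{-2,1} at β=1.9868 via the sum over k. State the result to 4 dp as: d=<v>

d^3_{-2,1}(β=1.9868) via Wigner's sum:
With c≡cos(β/2)=0.545844 and s≡sin(β/2)=0.837887, N=[1·120·24·2]^{1/2}=75.894664
The bounds max(0,m−m')=3 and min(l+m,l−m')=4 give 2 terms
  k=3: (−1)^0·75.8947/(12)·0.5458^3·0.8379^3 = +0.605051
  k=4: (−1)^1·75.8947/(24)·0.5458^1·0.8379^5 = -0.712845
d^3_{-2,1}(1.9868) = +0.605051 -0.712845 = -0.107794

d=-0.1078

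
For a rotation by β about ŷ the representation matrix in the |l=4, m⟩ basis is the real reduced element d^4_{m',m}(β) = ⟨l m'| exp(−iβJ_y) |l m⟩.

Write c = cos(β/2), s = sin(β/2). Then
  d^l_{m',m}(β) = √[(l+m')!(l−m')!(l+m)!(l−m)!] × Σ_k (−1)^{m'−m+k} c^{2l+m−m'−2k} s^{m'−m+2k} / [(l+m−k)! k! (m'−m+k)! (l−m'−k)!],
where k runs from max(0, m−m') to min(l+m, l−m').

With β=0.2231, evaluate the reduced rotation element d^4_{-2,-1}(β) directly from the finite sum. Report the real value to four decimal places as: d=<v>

d^4_{-2,-1}(β=0.2231) via Wigner's sum:
Half-angle: c=0.993785, s=0.111319. N=√(2·720·6·120)=1018.233765
k: max(0,(-1)−(-2))=1 … min(4+(-1),4−(-2))=3
  k=1: (−1)^0·1018.2338/(240)·0.9938^7·0.1113^1 = +0.452117
  k=2: (−1)^1·1018.2338/(48)·0.9938^5·0.1113^3 = -0.028364
  k=3: (−1)^2·1018.2338/(72)·0.9938^3·0.1113^5 = +0.000237
d^4_{-2,-1}(0.2231) = +0.452117 -0.028364 +0.000237 = +0.423990

d=0.4240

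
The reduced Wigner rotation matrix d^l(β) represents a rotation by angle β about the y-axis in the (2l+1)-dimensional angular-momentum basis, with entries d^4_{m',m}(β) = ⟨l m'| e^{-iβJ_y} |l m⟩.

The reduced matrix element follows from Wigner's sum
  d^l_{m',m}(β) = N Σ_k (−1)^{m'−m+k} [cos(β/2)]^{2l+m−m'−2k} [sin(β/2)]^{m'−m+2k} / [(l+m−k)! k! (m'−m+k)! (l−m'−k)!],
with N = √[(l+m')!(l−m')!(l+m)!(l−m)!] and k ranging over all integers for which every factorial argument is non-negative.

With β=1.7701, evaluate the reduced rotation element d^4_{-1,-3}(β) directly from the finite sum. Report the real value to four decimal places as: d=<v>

d=-0.4567

d^4_{-1,-3}(β=1.7701) via Wigner's sum:
With c≡cos(β/2)=0.633251 and s≡sin(β/2)=0.773947, N=[6·120·1·5040]^{1/2}=1904.940944
Admissible k: 0..1 (factorial args all ≥0)
  k=0: (−1)^2·1904.9409/(240)·0.6333^6·0.7739^2 = +0.306582
  k=1: (−1)^3·1904.9409/(144)·0.6333^4·0.7739^4 = -0.763249
d^4_{-1,-3}(1.7701) = +0.306582 -0.763249 = -0.456667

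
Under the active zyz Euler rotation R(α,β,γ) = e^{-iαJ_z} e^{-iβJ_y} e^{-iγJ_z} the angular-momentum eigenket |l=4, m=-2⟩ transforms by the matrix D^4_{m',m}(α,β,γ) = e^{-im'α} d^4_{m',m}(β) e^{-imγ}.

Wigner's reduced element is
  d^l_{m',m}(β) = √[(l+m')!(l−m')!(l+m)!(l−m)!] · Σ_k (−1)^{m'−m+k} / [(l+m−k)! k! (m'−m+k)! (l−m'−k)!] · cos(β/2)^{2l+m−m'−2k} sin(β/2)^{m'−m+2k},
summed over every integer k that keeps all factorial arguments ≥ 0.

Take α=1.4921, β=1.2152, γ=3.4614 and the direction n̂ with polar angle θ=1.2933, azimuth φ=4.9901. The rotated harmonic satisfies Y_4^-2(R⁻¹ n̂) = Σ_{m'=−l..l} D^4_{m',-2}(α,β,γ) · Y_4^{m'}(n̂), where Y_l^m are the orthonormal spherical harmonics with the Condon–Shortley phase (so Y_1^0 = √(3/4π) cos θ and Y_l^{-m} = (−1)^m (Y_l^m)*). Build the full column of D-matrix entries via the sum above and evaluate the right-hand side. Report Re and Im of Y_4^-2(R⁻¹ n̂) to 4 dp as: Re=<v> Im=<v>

Re=0.3919 Im=-0.1767

Need the full column D^4_{m',-2} for m'=−4..4 at α=1.4921, β=1.2152, γ=3.4614.
cos(β/2)=0.821021, sin(β/2)=0.570899
d^4_{-4,-2}: single k=2 term ⇒ +0.528228;  D = +0.500604+0.168582i
d^4_{-3,-2}: k∈[1..2] ⇒ +0.537157 -0.779170 = -0.242013;  D = -0.095030+0.222575i
d^4_{-2,-2}: k∈[0..2] ⇒ +0.206458 -1.197908 +0.724008 = -0.267442;  D = +0.236944+0.124026i
d^4_{-1,-2}: k∈[0..2] ⇒ -0.609079 +1.472494 -0.474649 = +0.388766;  D = -0.206810+0.329194i
d^4_{0,-2}: k∈[0..2] ⇒ +0.947029 -1.221074 +0.221403 = -0.052642;  D = -0.042236-0.031421i
d^4_{1,-2}: k∈[0..2] ⇒ -0.981662 +0.711973 -0.068850 = -0.338540;  D = -0.222798+0.254893i
d^4_{2,-2}: k∈[0..2] ⇒ +0.724008 -0.280055 +0.011284 = +0.455237;  D = -0.318143-0.325617i
d^4_{3,-2}: k∈[0..1] ⇒ -0.376741 +0.060720 = -0.316021;  D = +0.242702-0.202398i
d^4_{4,-2}: single k=0 term ⇒ +0.123493;  D = +0.071391+0.100766i
Y_4^{m'}(θ=1.2933,φ=4.9901) and Σ D·Y over m':
  (+0.5006+0.1686i)·(+0.1681-0.3393i)  (-0.0950+0.2226i)·(-0.2257-0.2051i)  (+0.2369+0.1240i)·(+0.1248-0.0774i)  (-0.2068+0.3292i)·(-0.0846-0.2966i)  (-0.0422-0.0314i)·(+0.1000+0.0000i)  (-0.2228+0.2549i)·(+0.0846-0.2966i)  (-0.3181-0.3256i)·(+0.1248+0.0774i)  (+0.2427-0.2024i)·(+0.2257-0.2051i)  (+0.0714+0.1008i)·(+0.1681+0.3393i)
Y_4^-2(R⁻¹ n̂) = +0.391887-0.176707i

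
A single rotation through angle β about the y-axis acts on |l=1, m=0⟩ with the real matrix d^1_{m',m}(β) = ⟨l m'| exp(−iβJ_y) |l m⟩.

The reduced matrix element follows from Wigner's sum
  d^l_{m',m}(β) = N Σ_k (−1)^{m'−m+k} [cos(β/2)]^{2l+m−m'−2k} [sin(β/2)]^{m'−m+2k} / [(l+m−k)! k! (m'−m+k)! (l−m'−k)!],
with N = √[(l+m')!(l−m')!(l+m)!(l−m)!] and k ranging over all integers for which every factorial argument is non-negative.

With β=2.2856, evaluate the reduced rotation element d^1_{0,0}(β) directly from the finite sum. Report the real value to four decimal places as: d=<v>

d=-0.6555

d^1_{0,0}(β=2.2856) via Wigner's sum:
Half-angle: c=0.415049, s=0.909799. N=√(1·1·1·1)=1.000000
The bounds max(0,m−m')=0 and min(l+m,l−m')=1 give 2 terms
  k=0: (−1)^0·1.0000/(1)·0.4150^2·0.9098^0 = +0.172265
  k=1: (−1)^1·1.0000/(1)·0.4150^0·0.9098^2 = -0.827735
d^1_{0,0}(2.2856) = +0.172265 -0.827735 = -0.655469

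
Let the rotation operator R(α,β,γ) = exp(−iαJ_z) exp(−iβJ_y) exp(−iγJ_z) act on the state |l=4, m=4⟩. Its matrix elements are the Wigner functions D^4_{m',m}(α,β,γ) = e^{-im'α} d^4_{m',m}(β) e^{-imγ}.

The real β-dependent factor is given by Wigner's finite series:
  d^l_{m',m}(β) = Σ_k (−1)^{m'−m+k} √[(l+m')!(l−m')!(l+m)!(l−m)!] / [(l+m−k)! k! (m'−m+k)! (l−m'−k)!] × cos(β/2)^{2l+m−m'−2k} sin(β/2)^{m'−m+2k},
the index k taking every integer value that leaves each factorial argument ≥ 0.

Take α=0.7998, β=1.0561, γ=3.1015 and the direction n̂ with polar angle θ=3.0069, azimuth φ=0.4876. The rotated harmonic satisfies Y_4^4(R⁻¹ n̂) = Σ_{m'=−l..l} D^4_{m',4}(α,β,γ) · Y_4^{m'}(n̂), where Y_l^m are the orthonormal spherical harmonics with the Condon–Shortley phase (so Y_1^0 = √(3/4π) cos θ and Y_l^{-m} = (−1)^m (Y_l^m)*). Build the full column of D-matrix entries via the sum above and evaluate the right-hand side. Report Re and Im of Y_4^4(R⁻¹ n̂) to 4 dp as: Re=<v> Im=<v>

Re=0.3259 Im=-0.0058

Need the full column D^4_{m',4} for m'=−4..4 at α=0.7998, β=1.0561, γ=3.1015.
cos(β/2)=0.863791, sin(β/2)=0.503850
d^4_{-4,4}: single k=8 term ⇒ +0.004153;  D = -0.004055-0.000898i
d^4_{-3,4}: single k=7 term ⇒ +0.020140;  D = -0.016826+0.011068i
d^4_{-2,4}: single k=6 term ⇒ +0.064596;  D = -0.012147+0.063443i
d^4_{-1,4}: single k=5 term ⇒ +0.156612;  D = +0.089798+0.128311i
d^4_{0,4}: single k=4 term ⇒ +0.300185;  D = +0.296333+0.047935i
d^4_{1,4}: single k=3 term ⇒ +0.460301;  D = +0.369362-0.274679i
d^4_{2,4}: single k=2 term ⇒ +0.558000;  D = +0.073203-0.553177i
d^4_{3,4}: single k=1 term ⇒ +0.511338;  D = -0.316825-0.401358i
d^4_{4,4}: single k=0 term ⇒ +0.309935;  D = -0.308300-0.031794i
Y_4^{m'}(θ=3.0069,φ=0.4876) and Σ D·Y over m':
  (-0.0041-0.0009i)·(-0.0001-0.0001i)  (-0.0168+0.0111i)·(-0.0003+0.0030i)  (-0.0121+0.0634i)·(+0.0199-0.0293i)  (+0.0898+0.1283i)·(-0.2154+0.1143i)  (+0.2963+0.0479i)·(+0.7712+0.0000i)  (+0.3694-0.2747i)·(+0.2154+0.1143i)  (+0.0732-0.5532i)·(+0.0199+0.0293i)  (-0.3168-0.4014i)·(+0.0003+0.0030i)  (-0.3083-0.0318i)·(-0.0001+0.0001i)
Y_4^4(R⁻¹ n̂) = +0.325871-0.005796i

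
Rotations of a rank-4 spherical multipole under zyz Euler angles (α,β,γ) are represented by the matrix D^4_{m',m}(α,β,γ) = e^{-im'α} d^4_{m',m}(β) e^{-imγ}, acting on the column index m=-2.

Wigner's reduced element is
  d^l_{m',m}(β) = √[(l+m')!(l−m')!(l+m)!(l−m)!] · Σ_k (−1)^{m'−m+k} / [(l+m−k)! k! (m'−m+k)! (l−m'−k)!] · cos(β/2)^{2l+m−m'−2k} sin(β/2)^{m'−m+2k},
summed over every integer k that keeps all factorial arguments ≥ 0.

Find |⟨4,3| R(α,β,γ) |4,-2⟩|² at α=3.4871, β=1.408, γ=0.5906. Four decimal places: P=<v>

P=0.1841

First d^4_{3,-2}(β=1.408), then the phase factors e^{-i(3)α} and e^{-i(-2)γ}:
Half-angle: c=0.762259, s=0.647272. N=√(5040·1·2·720)=2693.993318
k∈{0,1} keeps every argument non-negative
  k=0: (−1)^5·2693.9933/(240)·0.7623^3·0.6473^5 = -0.564842
  k=1: (−1)^6·2693.9933/(720)·0.7623^1·0.6473^7 = +0.135761
d^4_{3,-2}(1.408) = -0.564842 +0.135761 = -0.429081
|D^4_{3,-2}|² = |d^4_{3,-2}(β)|² = (-0.429081)² = 0.184111 (the z-rotation phases have unit modulus)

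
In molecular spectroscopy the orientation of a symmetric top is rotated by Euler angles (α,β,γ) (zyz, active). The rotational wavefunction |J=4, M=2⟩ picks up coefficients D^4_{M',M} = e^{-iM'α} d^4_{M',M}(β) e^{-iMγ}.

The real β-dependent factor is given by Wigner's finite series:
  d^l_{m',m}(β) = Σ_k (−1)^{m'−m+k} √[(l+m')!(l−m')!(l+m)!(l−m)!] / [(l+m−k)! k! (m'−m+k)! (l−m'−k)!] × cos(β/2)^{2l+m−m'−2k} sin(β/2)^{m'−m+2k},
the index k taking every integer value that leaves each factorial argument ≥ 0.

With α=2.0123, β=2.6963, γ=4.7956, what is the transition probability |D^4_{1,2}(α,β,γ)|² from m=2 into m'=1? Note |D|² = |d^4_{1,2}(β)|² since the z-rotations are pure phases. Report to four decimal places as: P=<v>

P=0.0154

First d^4_{1,2}(β=2.6963), then the phase factors e^{-i(1)α} and e^{-i(2)γ}:
Half-angle: c=0.220811, s=0.975317. N=√(120·6·720·2)=1018.233765
Admissible k: 1..3 (factorial args all ≥0)
  k=1: (−1)^0·1018.2338/(240)·0.2208^7·0.9753^1 = +0.000106
  k=2: (−1)^1·1018.2338/(48)·0.2208^5·0.9753^3 = -0.010331
  k=3: (−1)^2·1018.2338/(72)·0.2208^3·0.9753^5 = +0.134372
d^4_{1,2}(2.6963) = +0.000106 -0.010331 +0.134372 = +0.124146
|D^4_{1,2}|² = |d^4_{1,2}(β)|² = (+0.124146)² = 0.015412 (the z-rotation phases have unit modulus)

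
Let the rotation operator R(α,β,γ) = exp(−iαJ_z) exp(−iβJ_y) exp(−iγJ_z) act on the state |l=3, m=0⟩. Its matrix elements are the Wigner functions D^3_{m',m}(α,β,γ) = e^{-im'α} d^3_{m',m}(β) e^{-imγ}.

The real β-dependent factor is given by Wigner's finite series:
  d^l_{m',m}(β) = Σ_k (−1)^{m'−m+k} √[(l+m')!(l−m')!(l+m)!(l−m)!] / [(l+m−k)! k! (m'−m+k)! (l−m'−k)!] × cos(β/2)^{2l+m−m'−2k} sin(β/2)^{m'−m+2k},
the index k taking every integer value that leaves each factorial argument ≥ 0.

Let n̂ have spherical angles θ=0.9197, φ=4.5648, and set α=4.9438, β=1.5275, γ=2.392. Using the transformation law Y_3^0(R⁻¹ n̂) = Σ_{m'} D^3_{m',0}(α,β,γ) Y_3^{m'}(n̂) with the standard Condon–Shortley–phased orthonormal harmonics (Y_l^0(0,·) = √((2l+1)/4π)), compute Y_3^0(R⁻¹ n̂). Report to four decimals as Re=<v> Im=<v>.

Need the full column D^3_{m',0} for m'=−3..3 at α=4.9438, β=1.5275, γ=2.392.
cos(β/2)=0.722247, sin(β/2)=0.691635
d^3_{-3,0}: single k=3 term ⇒ +0.557447;  D = -0.356652+0.428423i
d^3_{-2,0}: k∈[2..3] ⇒ +0.712949 -0.653792 = +0.059156;  D = -0.052933-0.026412i
d^3_{-1,0}: k∈[1..3] ⇒ +0.470866 -1.295389 +0.395968 = -0.428555;  D = -0.098290+0.417131i
d^3_{0,0}: k∈[0..3] ⇒ +0.141944 -1.171494 +1.074290 -0.109461 = -0.064721;  D = -0.064721+0.000000i
d^3_{1,0}: k∈[0..2] ⇒ -0.470866 +1.295389 -0.395968 = +0.428555;  D = +0.098290+0.417131i
d^3_{2,0}: k∈[0..1] ⇒ +0.712949 -0.653792 = +0.059156;  D = -0.052933+0.026412i
d^3_{3,0}: single k=0 term ⇒ -0.557447;  D = +0.356652+0.428423i
Y_3^{m'}(θ=0.9197,φ=4.5648) and Σ D·Y over m':
  (-0.3567+0.4284i)·(+0.0900-0.1897i)  (-0.0529-0.0264i)·(-0.3749-0.1140i)  (-0.0983+0.4171i)·(-0.0316+0.2127i)  (-0.0647+0.0000i)·(-0.2631+0.0000i)  (+0.0983+0.4171i)·(+0.0316+0.2127i)  (-0.0529+0.0264i)·(-0.3749+0.1140i)  (+0.3567+0.4284i)·(-0.0900-0.1897i)
Y_3^0(R⁻¹ n̂) = -0.022140-0.000000i

Re=-0.0221 Im=0.0000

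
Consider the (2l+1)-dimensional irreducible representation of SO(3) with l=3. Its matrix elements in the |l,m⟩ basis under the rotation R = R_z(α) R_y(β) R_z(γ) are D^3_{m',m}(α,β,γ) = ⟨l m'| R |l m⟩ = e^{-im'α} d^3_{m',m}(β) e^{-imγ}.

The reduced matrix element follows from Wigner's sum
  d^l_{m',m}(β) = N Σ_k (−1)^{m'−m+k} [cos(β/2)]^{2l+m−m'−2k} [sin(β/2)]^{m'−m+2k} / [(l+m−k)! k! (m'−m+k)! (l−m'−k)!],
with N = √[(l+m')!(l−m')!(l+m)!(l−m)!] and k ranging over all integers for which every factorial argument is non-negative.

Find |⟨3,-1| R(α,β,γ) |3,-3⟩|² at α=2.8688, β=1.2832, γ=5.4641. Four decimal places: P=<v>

P=0.3265

Split into d^3_{-1,-3}(β=1.2832) × two z-phases.
Half-angle: c=0.801139, s=0.598478. N=√(2·24·1·720)=185.903201
The bounds max(0,m−m')=0 and min(l+m,l−m')=0 give 1 term
  k=0: (−1)^2·185.9032/(48)·0.8011^4·0.5985^2 = +0.571444
d^3_{-1,-3}(1.2832) = +0.571444
|D^3_{-1,-3}|² = |d^3_{-1,-3}(β)|² = (+0.571444)² = 0.326549 (the z-rotation phases have unit modulus)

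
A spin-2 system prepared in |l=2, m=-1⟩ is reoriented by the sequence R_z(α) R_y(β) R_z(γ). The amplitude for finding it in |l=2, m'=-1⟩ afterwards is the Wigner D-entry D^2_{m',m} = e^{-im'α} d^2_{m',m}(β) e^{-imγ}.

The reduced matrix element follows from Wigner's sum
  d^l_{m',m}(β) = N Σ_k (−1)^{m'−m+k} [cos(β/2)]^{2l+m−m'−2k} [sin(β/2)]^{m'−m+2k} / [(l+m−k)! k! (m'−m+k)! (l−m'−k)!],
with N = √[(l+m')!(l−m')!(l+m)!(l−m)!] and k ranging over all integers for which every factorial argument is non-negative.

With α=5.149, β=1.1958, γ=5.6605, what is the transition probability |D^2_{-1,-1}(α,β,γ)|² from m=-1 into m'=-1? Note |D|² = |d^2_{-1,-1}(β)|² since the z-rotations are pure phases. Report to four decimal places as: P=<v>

P=0.0334

Split into d^2_{-1,-1}(β=1.1958) × two z-phases.
c=cos(1.1958/2)=0.826520, s=sin(1.1958/2)=0.562908; N=√[1·6·1·6]=6.000000
The bounds max(0,m−m')=0 and min(l+m,l−m')=1 give 2 terms
  k=0: (−1)^0·6.0000/(6)·0.8265^4·0.5629^0 = +0.466673
  k=1: (−1)^1·6.0000/(2)·0.8265^2·0.5629^2 = -0.649385
d^2_{-1,-1}(1.1958) = +0.466673 -0.649385 = -0.182712
|D^2_{-1,-1}|² = |d^2_{-1,-1}(β)|² = (-0.182712)² = 0.033384 (the z-rotation phases have unit modulus)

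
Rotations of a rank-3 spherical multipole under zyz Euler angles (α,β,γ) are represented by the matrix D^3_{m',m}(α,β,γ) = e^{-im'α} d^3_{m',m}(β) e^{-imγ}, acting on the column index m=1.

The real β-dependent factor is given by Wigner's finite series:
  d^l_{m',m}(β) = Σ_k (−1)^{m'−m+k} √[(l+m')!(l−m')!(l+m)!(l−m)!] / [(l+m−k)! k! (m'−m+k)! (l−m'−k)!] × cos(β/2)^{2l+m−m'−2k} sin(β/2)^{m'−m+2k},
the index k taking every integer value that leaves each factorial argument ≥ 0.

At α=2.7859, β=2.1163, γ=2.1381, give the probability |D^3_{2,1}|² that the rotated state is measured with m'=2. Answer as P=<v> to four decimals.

First d^3_{2,1}(β=2.1163), then the phase factors e^{-i(2)α} and e^{-i(1)γ}:
With c≡cos(β/2)=0.490485 and s≡sin(β/2)=0.871450, N=[120·1·24·2]^{1/2}=75.894664
The bounds max(0,m−m')=0 and min(l+m,l−m')=1 give 2 terms
  k=0: (−1)^1·75.8947/(24)·0.4905^5·0.8714^1 = -0.078230
  k=1: (−1)^2·75.8947/(12)·0.4905^3·0.8714^3 = +0.493895
d^3_{2,1}(2.1163) = -0.078230 +0.493895 = +0.415665
|D^3_{2,1}|² = |d^3_{2,1}(β)|² = (+0.415665)² = 0.172777 (the z-rotation phases have unit modulus)

P=0.1728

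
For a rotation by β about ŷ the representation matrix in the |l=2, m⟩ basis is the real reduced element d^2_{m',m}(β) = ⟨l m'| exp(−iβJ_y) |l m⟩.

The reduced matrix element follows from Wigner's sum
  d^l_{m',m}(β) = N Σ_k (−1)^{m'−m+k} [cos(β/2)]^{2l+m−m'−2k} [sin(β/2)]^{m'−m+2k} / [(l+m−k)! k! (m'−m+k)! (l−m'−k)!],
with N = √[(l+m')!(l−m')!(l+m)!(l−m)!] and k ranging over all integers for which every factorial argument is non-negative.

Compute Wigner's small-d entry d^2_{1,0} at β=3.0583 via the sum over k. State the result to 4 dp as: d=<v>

d=0.1015

d^2_{1,0}(β=3.0583) via Wigner's sum:
c=cos(3.0583/2)=0.041634, s=sin(3.0583/2)=0.999133; N=√[6·1·2·2]=4.898979
k∈{0,1} keeps every argument non-negative
  k=0: (−1)^1·4.8990/(2)·0.0416^3·0.9991^1 = -0.000177
  k=1: (−1)^2·4.8990/(2)·0.0416^1·0.9991^3 = +0.101718
d^2_{1,0}(3.0583) = -0.000177 +0.101718 = +0.101541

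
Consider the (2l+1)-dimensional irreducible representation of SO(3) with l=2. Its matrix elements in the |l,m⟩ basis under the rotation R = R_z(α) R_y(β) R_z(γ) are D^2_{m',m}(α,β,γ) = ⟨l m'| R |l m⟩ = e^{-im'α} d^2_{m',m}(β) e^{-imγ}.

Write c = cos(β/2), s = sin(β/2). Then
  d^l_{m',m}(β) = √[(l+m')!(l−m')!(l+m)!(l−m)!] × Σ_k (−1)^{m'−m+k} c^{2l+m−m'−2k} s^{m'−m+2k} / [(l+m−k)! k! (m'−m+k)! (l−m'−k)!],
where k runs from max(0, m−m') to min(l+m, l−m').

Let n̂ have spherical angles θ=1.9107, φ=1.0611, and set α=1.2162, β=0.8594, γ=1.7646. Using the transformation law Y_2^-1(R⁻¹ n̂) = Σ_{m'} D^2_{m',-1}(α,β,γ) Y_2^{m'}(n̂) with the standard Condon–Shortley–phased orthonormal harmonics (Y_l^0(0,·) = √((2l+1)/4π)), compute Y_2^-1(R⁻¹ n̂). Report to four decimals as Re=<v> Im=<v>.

Re=-0.1163 Im=0.3077

Need the full column D^2_{m',-1} for m'=−2..2 at α=1.2162, β=0.8594, γ=1.7646.
cos(β/2)=0.909091, sin(β/2)=0.416598
d^2_{-2,-1}: single k=1 term ⇒ +0.625992;  D = -0.308535-0.544677i
d^2_{-1,-1}: k∈[0..1] ⇒ +0.683013 -0.430299 = +0.252714;  D = -0.249454+0.040460i
d^2_{0,-1}: k∈[0..1] ⇒ -0.766681 +0.161003 = -0.605678;  D = +0.116649-0.594339i
d^2_{1,-1}: k∈[0..1] ⇒ +0.430299 -0.030121 = +0.400178;  D = +0.341496+0.208622i
d^2_{2,-1}: single k=0 term ⇒ -0.131459;  D = -0.103219+0.081407i
Y_2^{m'}(θ=1.9107,φ=1.0611) and Σ D·Y over m':
  (-0.3085-0.5447i)·(-0.1799-0.2925i)  (-0.2495+0.0405i)·(-0.1185+0.2120i)  (+0.1166-0.5943i)·(-0.2102+0.0000i)  (+0.3415+0.2086i)·(+0.1185+0.2120i)  (-0.1032+0.0814i)·(-0.1799+0.2925i)
Y_2^-1(R⁻¹ n̂) = -0.116341+0.307749i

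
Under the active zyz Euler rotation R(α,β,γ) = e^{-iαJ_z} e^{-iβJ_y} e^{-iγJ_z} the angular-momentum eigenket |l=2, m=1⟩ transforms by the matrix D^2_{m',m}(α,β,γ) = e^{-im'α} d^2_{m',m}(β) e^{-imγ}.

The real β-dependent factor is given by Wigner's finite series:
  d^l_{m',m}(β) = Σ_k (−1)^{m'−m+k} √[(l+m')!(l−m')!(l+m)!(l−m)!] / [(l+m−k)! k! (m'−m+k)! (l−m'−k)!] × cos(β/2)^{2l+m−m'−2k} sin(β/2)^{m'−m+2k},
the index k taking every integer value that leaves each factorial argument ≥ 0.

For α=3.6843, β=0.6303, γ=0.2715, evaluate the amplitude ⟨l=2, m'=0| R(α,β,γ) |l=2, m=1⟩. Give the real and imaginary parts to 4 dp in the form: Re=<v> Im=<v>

D^2_{0,1}(3.6843,0.6303,0.2715) = e^{-i·0·3.6843}·d^2_{0,1}(0.6303)·e^{-i·1·0.2715}. Compute d first:
c=cos(0.6303/2)=0.950750, s=sin(0.6303/2)=0.309959; N=√[2·2·6·1]=4.898979
k: max(0,(1)−(0))=1 … min(2+(1),2−(0))=2
  k=1: (−1)^0·4.8990/(2)·0.9507^3·0.3100^1 = +0.652498
  k=2: (−1)^1·4.8990/(2)·0.9507^1·0.3100^3 = -0.069351
d^2_{0,1}(0.6303) = +0.652498 -0.069351 = +0.583146
Attach z-rotation phases: D = e^{-i(0)(3.6843)}·(+0.583146)·e^{-i(1)(0.2715)} = +0.561785-0.156386i

Re=0.5618 Im=-0.1564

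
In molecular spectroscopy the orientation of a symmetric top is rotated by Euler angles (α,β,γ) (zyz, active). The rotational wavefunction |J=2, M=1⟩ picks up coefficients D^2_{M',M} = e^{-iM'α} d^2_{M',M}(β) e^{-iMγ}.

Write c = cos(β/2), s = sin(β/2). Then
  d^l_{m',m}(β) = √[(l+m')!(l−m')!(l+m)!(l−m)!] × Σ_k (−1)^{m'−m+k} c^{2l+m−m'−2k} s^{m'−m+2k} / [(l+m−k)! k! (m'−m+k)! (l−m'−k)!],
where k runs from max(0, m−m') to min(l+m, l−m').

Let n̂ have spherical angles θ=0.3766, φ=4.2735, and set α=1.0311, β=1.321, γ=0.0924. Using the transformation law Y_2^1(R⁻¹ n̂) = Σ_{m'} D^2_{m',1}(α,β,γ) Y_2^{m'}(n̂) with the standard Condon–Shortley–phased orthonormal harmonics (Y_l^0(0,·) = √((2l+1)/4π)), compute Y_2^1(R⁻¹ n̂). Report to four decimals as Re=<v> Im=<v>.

Re=-0.0954 Im=0.0053

Need the full column D^2_{m',1} for m'=−2..2 at α=1.0311, β=1.321, γ=0.0924.
cos(β/2)=0.789686, sin(β/2)=0.613512
d^2_{-2,1}: single k=3 term ⇒ +0.364714;  D = -0.141692+0.336066i
d^2_{-1,1}: k∈[2..3] ⇒ +0.704167 -0.141674 = +0.562492;  D = +0.332341+0.453813i
d^2_{0,1}: k∈[1..2] ⇒ +0.740050 -0.446682 = +0.293368;  D = +0.292117-0.027069i
d^2_{1,1}: k∈[0..1] ⇒ +0.388881 -0.704167 = -0.315286;  D = -0.136370+0.284268i
d^2_{2,1}: single k=0 term ⇒ -0.604248;  D = +0.333063+0.504168i
Y_2^{m'}(θ=0.3766,φ=4.2735) and Σ D·Y over m':
  (-0.1417+0.3361i)·(-0.0334-0.0402i)  (+0.3323+0.4538i)·(-0.1123+0.2392i)  (+0.2921-0.0271i)·(+0.5028+0.0000i)  (-0.1364+0.2843i)·(+0.1123+0.2392i)  (+0.3331+0.5042i)·(-0.0334+0.0402i)
Y_2^1(R⁻¹ n̂) = -0.095406+0.005261i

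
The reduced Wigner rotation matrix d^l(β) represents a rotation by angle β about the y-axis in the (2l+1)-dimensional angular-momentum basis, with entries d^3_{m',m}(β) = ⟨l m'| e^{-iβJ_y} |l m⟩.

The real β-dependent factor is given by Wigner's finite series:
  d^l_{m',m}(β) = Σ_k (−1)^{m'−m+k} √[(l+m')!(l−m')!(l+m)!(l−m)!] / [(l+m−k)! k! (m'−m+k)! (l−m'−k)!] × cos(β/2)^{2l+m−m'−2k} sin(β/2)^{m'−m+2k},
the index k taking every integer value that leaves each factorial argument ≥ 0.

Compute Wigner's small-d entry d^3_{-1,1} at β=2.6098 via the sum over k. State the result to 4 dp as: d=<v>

d^3_{-1,1}(β=2.6098) via Wigner's sum:
With c≡cos(β/2)=0.262774 and s≡sin(β/2)=0.964857, N=[2·24·24·2]^{1/2}=48.000000
k: max(0,(1)−(-1))=2 … min(3+(1),3−(-1))=4
  k=2: (−1)^0·48.0000/(8)·0.2628^4·0.9649^2 = +0.026632
  k=3: (−1)^1·48.0000/(6)·0.2628^2·0.9649^4 = -0.478749
  k=4: (−1)^2·48.0000/(48)·0.2628^0·0.9649^6 = +0.806824
d^3_{-1,1}(2.6098) = +0.026632 -0.478749 +0.806824 = +0.354707

d=0.3547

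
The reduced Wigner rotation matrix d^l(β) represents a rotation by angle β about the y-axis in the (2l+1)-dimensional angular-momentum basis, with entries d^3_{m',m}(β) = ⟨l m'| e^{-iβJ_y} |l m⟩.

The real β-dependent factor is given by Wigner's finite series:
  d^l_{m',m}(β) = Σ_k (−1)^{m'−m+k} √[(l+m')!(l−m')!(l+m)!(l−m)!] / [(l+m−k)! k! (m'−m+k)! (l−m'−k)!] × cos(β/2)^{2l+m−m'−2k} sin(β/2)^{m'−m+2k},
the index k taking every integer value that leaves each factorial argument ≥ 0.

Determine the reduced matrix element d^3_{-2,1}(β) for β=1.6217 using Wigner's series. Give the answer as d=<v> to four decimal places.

d^3_{-2,1}(β=1.6217) via Wigner's sum:
c=cos(1.6217/2)=0.688883, s=sin(1.6217/2)=0.724873; N=√[1·120·24·2]=75.894664
k: max(0,(1)−(-2))=3 … min(3+(1),3−(-2))=4
  k=3: (−1)^0·75.8947/(12)·0.6889^3·0.7249^3 = +0.787501
  k=4: (−1)^1·75.8947/(24)·0.6889^1·0.7249^5 = -0.435968
d^3_{-2,1}(1.6217) = +0.787501 -0.435968 = +0.351533

d=0.3515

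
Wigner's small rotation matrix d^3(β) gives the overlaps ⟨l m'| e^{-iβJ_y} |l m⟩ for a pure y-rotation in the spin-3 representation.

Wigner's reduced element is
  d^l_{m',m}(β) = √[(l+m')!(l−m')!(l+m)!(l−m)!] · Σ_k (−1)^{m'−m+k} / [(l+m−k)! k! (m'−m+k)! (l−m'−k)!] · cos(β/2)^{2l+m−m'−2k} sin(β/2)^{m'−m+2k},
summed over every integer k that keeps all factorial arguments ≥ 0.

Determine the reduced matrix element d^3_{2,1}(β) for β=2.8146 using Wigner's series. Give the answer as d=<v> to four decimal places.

d=0.0258

d^3_{2,1}(β=2.8146) via Wigner's sum:
Half-angle: c=0.162769, s=0.986664. N=√(120·1·24·2)=75.894664
The bounds max(0,m−m')=0 and min(l+m,l−m')=1 give 2 terms
  k=0: (−1)^1·75.8947/(24)·0.1628^5·0.9867^1 = -0.000356
  k=1: (−1)^2·75.8947/(12)·0.1628^3·0.9867^3 = +0.026197
d^3_{2,1}(2.8146) = -0.000356 +0.026197 = +0.025841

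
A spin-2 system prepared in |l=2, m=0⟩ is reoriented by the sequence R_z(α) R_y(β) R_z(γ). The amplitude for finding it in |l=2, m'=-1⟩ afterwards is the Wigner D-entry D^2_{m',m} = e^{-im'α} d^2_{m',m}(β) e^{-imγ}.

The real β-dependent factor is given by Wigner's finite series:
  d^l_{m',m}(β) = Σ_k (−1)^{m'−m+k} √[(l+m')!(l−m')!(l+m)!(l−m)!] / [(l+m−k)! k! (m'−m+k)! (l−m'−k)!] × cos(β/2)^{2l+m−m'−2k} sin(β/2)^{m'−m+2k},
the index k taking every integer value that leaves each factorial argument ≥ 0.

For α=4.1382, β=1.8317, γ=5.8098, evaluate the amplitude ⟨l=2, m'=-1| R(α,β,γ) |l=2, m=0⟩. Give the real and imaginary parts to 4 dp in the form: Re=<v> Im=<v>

First d^2_{-1,0}(β=1.8317), then the phase factors e^{-i(-1)α} and e^{-i(0)γ}:
With c≡cos(β/2)=0.609117 and s≡sin(β/2)=0.793081, N=[1·6·2·2]^{1/2}=4.898979
Admissible k: 1..2 (factorial args all ≥0)
  k=1: (−1)^0·4.8990/(2)·0.6091^3·0.7931^1 = +0.439030
  k=2: (−1)^1·4.8990/(2)·0.6091^1·0.7931^3 = -0.744266
d^2_{-1,0}(1.8317) = +0.439030 -0.744266 = -0.305236
D = (-0.543154-0.839633i)·(-0.305236)·(+1.000000+0.000000i) = +0.165790+0.256286i

Re=0.1658 Im=0.2563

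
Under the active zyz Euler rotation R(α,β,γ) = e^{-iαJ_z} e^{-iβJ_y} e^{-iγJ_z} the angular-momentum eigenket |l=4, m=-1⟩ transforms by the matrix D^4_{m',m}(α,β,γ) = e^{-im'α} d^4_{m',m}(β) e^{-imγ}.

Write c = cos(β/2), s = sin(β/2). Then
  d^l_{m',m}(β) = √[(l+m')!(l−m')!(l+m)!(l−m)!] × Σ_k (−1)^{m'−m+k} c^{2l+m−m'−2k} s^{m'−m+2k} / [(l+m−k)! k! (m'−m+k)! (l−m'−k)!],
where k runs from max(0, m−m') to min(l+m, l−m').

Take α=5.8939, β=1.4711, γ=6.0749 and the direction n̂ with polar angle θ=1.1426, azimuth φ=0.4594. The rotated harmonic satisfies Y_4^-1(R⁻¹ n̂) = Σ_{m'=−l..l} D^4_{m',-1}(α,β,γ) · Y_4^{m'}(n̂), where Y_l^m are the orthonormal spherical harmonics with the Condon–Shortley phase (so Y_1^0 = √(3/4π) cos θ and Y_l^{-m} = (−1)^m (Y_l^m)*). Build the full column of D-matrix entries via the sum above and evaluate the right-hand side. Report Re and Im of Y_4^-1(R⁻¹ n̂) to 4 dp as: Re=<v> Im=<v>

Re=0.0200 Im=0.0245

Need the full column D^4_{m',-1} for m'=−4..4 at α=5.8939, β=1.4711, γ=6.0749.
cos(β/2)=0.741462, sin(β/2)=0.670995
d^4_{-4,-1}: single k=3 term ⇒ +0.506636;  D = -0.097985-0.497070i
d^4_{-3,-1}: k∈[2..3] ⇒ +0.593802 -0.810497 = -0.216695;  D = -0.041915+0.212603i
d^4_{-2,-1}: k∈[1..3] ⇒ +0.350733 -1.436178 +0.784112 = -0.301333;  D = -0.166129+0.251401i
d^4_{-1,-1}: k∈[0..3] ⇒ +0.091350 -1.122180 +1.838035 -0.501757 = +0.305448;  D = +0.252515-0.171856i
d^4_{0,-1}: k∈[0..3] ⇒ -0.369705 +1.816637 -1.487748 +0.203067 = +0.162251;  D = +0.158744-0.033551i
d^4_{1,-1}: k∈[0..3] ⇒ +0.748120 -1.838035 +0.752636 -0.041092 = -0.378371;  D = -0.372190-0.068112i
d^4_{2,-1}: k∈[0..2] ⇒ -0.957452 +1.176168 -0.192646 = +0.026070;  D = +0.021944+0.014074i
d^4_{3,-1}: k∈[0..1] ⇒ +0.810497 -0.398257 = +0.412240;  D = +0.236573+0.337602i
d^4_{4,-1}: single k=0 term ⇒ -0.414913;  D = -0.091332-0.404736i
Y_4^{m'}(θ=1.1426,φ=0.4594) and Σ D·Y over m':
  (-0.0980-0.4971i)·(-0.0799-0.2924i)  (-0.0419+0.2126i)·(+0.0749-0.3841i)  (-0.1661+0.2514i)·(+0.0348-0.0455i)  (+0.2525-0.1719i)·(-0.2872+0.1421i)  (+0.1587-0.0336i)·(-0.1198+0.0000i)  (-0.3722-0.0681i)·(+0.2872+0.1421i)  (+0.0219+0.0141i)·(+0.0348+0.0455i)  (+0.2366+0.3376i)·(-0.0749-0.3841i)  (-0.0913-0.4047i)·(-0.0799+0.2924i)
Y_4^-1(R⁻¹ n̂) = +0.020042+0.024488i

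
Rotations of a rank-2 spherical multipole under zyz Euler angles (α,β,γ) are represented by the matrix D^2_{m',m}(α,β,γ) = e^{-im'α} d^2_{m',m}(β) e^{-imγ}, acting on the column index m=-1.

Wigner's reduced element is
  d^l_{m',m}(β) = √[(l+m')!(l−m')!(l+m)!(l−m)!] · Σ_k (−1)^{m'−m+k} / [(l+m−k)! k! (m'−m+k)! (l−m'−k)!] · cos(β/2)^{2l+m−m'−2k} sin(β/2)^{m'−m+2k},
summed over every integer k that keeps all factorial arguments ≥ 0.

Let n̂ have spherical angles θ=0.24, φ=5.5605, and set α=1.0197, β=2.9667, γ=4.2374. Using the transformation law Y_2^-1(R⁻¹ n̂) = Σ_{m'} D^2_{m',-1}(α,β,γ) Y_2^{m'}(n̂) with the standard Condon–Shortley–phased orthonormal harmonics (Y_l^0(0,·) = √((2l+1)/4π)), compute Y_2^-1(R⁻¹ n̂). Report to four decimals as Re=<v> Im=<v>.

Need the full column D^2_{m',-1} for m'=−2..2 at α=1.0197, β=2.9667, γ=4.2374.
cos(β/2)=0.087335, sin(β/2)=0.996179
d^2_{-2,-1}: single k=1 term ⇒ +0.001327;  D = +0.001327-0.000008i
d^2_{-1,-1}: k∈[0..1] ⇒ +0.000058 -0.022708 = -0.022649;  D = -0.011736+0.019372i
d^2_{0,-1}: k∈[0..1] ⇒ -0.001625 +0.211483 = +0.209858;  D = -0.095974-0.186626i
d^2_{1,-1}: k∈[0..1] ⇒ +0.022708 -0.984803 = -0.962096;  D = +0.959311+0.073152i
d^2_{2,-1}: single k=0 term ⇒ -0.172675;  D = +0.101340-0.139810i
Y_2^{m'}(θ=0.24,φ=5.5605) and Σ D·Y over m':
  (+0.0013-0.0000i)·(+0.0027+0.0217i)  (-0.0117+0.0194i)·(+0.1338+0.1180i)  (-0.0960-0.1866i)·(+0.5773+0.0000i)  (+0.9593+0.0732i)·(-0.1338+0.1180i)  (+0.1013-0.1398i)·(+0.0027-0.0217i)
Y_2^-1(R⁻¹ n̂) = -0.198983-0.005694i

Re=-0.1990 Im=-0.0057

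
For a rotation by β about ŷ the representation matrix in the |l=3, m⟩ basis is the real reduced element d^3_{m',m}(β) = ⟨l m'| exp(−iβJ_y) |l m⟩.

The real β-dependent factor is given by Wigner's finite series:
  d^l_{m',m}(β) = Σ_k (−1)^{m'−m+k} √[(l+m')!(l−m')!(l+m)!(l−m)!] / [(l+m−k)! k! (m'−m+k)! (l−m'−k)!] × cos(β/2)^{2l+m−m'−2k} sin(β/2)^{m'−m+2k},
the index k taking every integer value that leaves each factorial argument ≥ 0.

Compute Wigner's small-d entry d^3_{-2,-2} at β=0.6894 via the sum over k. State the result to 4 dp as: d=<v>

d^3_{-2,-2}(β=0.6894) via Wigner's sum:
Half-angle: c=0.941177, s=0.337914. N=√(1·120·1·120)=120.000000
k: max(0,(-2)−(-2))=0 … min(3+(-2),3−(-2))=1
  k=0: (−1)^0·120.0000/(120)·0.9412^6·0.3379^0 = +0.695068
  k=1: (−1)^1·120.0000/(24)·0.9412^4·0.3379^2 = -0.447990
d^3_{-2,-2}(0.6894) = +0.695068 -0.447990 = +0.247078

d=0.2471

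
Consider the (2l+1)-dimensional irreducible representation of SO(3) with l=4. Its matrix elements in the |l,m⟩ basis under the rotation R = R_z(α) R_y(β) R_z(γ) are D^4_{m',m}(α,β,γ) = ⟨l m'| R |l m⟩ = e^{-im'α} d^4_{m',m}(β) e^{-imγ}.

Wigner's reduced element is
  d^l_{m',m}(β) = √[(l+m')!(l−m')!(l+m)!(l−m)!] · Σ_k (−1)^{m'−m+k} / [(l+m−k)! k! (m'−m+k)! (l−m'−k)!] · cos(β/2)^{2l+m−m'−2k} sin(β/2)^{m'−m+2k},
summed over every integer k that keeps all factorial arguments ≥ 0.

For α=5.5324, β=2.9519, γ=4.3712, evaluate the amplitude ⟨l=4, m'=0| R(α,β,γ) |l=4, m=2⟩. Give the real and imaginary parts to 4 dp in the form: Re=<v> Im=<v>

Re=-0.0627 Im=-0.0510

D^4_{0,2}(5.5324,2.9519,4.3712) = e^{-i·0·5.5324}·d^4_{0,2}(2.9519)·e^{-i·2·4.3712}. Compute d first:
Half-angle: c=0.094704, s=0.995505. N=√(24·24·720·2)=910.735966
k: max(0,(2)−(0))=2 … min(4+(2),4−(0))=4
  k=2: (−1)^0·910.7360/(96)·0.0947^6·0.9955^2 = +0.000007
  k=3: (−1)^1·910.7360/(36)·0.0947^4·0.9955^4 = -0.001999
  k=4: (−1)^2·910.7360/(96)·0.0947^2·0.9955^6 = +0.082817
d^4_{0,2}(2.9519) = +0.000007 -0.001999 +0.082817 = +0.080825
Phases: e^{-i·(0)·5.5324}=+1.000000+0.000000i, e^{-i·(2)·4.3712}=-0.776075-0.630640i ⇒ D=-0.062727-0.050972i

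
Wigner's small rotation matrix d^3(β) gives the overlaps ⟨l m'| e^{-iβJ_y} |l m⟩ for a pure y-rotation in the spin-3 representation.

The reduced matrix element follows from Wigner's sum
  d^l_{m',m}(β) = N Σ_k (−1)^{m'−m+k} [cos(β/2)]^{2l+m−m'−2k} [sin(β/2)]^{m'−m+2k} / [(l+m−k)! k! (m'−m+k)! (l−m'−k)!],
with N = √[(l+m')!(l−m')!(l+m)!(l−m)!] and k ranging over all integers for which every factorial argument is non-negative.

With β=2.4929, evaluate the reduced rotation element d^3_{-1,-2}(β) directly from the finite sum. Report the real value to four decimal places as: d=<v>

d=0.1645

d^3_{-1,-2}(β=2.4929) via Wigner's sum:
c=cos(2.4929/2)=0.318689, s=sin(2.4929/2)=0.947859; N=√[2·24·1·120]=75.894664
Admissible k: 0..1 (factorial args all ≥0)
  k=0: (−1)^1·75.8947/(24)·0.3187^5·0.9479^1 = -0.009853
  k=1: (−1)^2·75.8947/(12)·0.3187^3·0.9479^3 = +0.174327
d^3_{-1,-2}(2.4929) = -0.009853 +0.174327 = +0.164473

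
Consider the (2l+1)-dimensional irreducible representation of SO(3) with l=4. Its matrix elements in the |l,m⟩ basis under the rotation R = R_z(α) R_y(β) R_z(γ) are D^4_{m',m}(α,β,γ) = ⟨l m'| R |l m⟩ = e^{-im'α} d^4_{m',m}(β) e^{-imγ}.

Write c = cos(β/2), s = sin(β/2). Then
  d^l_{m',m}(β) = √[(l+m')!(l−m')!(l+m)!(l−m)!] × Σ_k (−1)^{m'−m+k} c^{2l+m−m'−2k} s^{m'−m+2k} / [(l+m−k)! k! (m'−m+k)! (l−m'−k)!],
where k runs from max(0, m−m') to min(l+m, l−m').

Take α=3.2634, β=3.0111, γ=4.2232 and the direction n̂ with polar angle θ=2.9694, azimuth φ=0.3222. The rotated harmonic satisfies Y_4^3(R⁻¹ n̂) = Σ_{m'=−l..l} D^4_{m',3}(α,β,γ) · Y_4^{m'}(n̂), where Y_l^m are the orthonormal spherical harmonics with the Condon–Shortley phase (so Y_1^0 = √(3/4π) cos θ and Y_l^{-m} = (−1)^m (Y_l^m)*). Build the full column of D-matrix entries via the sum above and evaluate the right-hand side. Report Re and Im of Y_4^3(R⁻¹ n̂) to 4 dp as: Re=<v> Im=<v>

Need the full column D^4_{m',3} for m'=−4..4 at α=3.2634, β=3.0111, γ=4.2232.
cos(β/2)=0.065200, sin(β/2)=0.997872
d^4_{-4,3}: single k=7 term ⇒ +0.181684;  D = +0.168453+0.068065i
d^4_{-3,3}: k∈[6..7] ⇒ +0.029379 -0.983104 = -0.953725;  D = +0.921130+0.247204i
d^4_{-2,3}: k∈[5..6] ⇒ +0.003078 -0.240346 = -0.237267;  D = -0.234933-0.033200i
d^4_{-1,3}: k∈[4..5] ⇒ +0.000237 -0.033313 = -0.033076;  D = +0.033070+0.000614i
d^4_{0,3}: k∈[3..4] ⇒ +0.000014 -0.003245 = -0.003231;  D = -0.003214+0.000333i
d^4_{1,3}: k∈[2..3] ⇒ +0.000001 -0.000237 = -0.000236;  D = +0.000230-0.000053i
d^4_{2,3}: k∈[1..2] ⇒ +0.000000 -0.000013 = -0.000013;  D = -0.000012+0.000004i
d^4_{3,3}: k∈[0..1] ⇒ +0.000000 -0.000001 = -0.000001;  D = +0.000000-0.000000i
d^4_{4,3}: single k=0 term ⇒ -0.000000;  D = -0.000000+0.000000i
Y_4^{m'}(θ=2.9694,φ=0.3222) and Σ D·Y over m':
  (+0.1685+0.0681i)·(+0.0001-0.0004i)  (+0.9211+0.2472i)·(-0.0035+0.0051i)  (-0.2349-0.0332i)·(+0.0455-0.0342i)  (+0.0331+0.0006i)·(-0.2874+0.0960i)  (-0.0032+0.0003i)·(+0.7252+0.0000i)  (+0.0002-0.0001i)·(+0.2874+0.0960i)  (-0.0000+0.0000i)·(+0.0455+0.0342i)  (+0.0000-0.0000i)·(+0.0035+0.0051i)  (-0.0000+0.0000i)·(+0.0001+0.0004i)
Y_4^3(R⁻¹ n̂) = -0.028114+0.013543i

Re=-0.0281 Im=0.0135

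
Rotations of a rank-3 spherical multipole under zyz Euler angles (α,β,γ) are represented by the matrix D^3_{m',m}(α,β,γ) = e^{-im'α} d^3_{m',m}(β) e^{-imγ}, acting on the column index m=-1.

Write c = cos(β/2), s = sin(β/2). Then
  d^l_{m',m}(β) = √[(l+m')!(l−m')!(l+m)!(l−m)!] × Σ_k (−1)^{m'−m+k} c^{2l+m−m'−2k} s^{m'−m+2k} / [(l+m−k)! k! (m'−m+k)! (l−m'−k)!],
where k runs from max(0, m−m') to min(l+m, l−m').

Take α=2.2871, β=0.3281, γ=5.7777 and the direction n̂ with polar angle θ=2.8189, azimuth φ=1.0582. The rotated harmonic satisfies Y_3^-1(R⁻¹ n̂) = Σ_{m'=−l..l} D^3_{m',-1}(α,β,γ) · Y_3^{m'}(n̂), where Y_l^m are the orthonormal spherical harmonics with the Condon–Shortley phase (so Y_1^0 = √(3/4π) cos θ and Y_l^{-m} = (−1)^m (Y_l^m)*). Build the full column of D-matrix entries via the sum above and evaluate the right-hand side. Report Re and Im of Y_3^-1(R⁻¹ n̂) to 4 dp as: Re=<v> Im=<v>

Need the full column D^3_{m',-1} for m'=−3..3 at α=2.2871, β=0.3281, γ=5.7777.
cos(β/2)=0.986574, sin(β/2)=0.163315
d^3_{-3,-1}: single k=2 term ⇒ +0.097863;  D = +0.097605+0.007101i
d^3_{-2,-1}: k∈[1..2] ⇒ +0.482697 -0.026454 = +0.456243;  D = -0.273809-0.364947i
d^3_{-1,-1}: k∈[0..2] ⇒ +0.922100 -0.202144 +0.004154 = +0.724110;  D = -0.151527+0.708078i
d^3_{0,-1}: k∈[0..2] ⇒ -0.528768 +0.043469 -0.000397 = -0.485696;  D = -0.424955+0.235190i
d^3_{1,-1}: k∈[0..2] ⇒ +0.151608 -0.005539 +0.000019 = +0.146088;  D = -0.137281-0.049957i
d^3_{2,-1}: k∈[0..1] ⇒ -0.026454 +0.000362 = -0.026092;  D = -0.009369-0.024352i
d^3_{3,-1}: single k=0 term ⇒ +0.002682;  D = +0.001255-0.002370i
Y_3^{m'}(θ=2.8189,φ=1.0582) and Σ D·Y over m':
  (+0.0976+0.0071i)·(-0.0133+0.0004i)  (-0.2738-0.3649i)·(+0.0506+0.0833i)  (-0.1515+0.7081i)·(+0.1758-0.3123i)  (-0.4250+0.2352i)·(-0.5299+0.0000i)  (-0.1373-0.0500i)·(-0.1758-0.3123i)  (-0.0094-0.0244i)·(+0.0506-0.0833i)  (+0.0013-0.0024i)·(+0.0133+0.0004i)
Y_3^-1(R⁻¹ n̂) = +0.441002+0.057031i

Re=0.4410 Im=0.0570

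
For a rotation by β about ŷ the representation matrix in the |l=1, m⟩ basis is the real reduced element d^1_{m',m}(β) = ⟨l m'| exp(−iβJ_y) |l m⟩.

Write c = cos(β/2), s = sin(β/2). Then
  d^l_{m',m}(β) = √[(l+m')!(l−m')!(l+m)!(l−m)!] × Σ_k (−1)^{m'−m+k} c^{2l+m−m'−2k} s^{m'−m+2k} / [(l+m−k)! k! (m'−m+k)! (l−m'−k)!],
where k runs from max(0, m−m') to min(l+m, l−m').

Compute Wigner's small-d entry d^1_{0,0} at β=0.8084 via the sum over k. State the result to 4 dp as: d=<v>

d=0.6907

d^1_{0,0}(β=0.8084) via Wigner's sum:
c=cos(0.8084/2)=0.919417, s=sin(0.8084/2)=0.393283; N=√[1·1·1·1]=1.000000
The bounds max(0,m−m')=0 and min(l+m,l−m')=1 give 2 terms
  k=0: (−1)^0·1.0000/(1)·0.9194^2·0.3933^0 = +0.845328
  k=1: (−1)^1·1.0000/(1)·0.9194^0·0.3933^2 = -0.154672
d^1_{0,0}(0.8084) = +0.845328 -0.154672 = +0.690656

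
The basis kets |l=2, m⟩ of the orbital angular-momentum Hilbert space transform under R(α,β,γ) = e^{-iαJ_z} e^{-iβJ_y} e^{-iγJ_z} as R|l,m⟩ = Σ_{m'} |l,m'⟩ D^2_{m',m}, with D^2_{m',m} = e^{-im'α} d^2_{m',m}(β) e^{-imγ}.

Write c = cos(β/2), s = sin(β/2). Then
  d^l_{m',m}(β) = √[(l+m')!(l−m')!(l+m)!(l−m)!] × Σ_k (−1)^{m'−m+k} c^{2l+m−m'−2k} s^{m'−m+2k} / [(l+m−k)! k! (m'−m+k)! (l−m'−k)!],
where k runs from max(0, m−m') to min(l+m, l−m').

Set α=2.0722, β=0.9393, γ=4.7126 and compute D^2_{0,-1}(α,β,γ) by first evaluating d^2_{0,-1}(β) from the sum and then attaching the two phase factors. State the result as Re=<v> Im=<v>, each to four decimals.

Split into d^2_{0,-1}(β=0.9393) × two z-phases.
Half-angle: c=0.891727, s=0.452574. N=√(2·2·1·6)=4.898979
Admissible k: 0..1 (factorial args all ≥0)
  k=0: (−1)^1·4.8990/(2)·0.8917^3·0.4526^1 = -0.786069
  k=1: (−1)^2·4.8990/(2)·0.8917^1·0.4526^3 = +0.202478
d^2_{0,-1}(0.9393) = -0.786069 +0.202478 = -0.583592
Phases: e^{-i·(0)·2.0722}=+1.000000+0.000000i, e^{-i·(-1)·4.7126}=+0.000211-1.000000i ⇒ D=-0.000123+0.583592i

Re=-0.0001 Im=0.5836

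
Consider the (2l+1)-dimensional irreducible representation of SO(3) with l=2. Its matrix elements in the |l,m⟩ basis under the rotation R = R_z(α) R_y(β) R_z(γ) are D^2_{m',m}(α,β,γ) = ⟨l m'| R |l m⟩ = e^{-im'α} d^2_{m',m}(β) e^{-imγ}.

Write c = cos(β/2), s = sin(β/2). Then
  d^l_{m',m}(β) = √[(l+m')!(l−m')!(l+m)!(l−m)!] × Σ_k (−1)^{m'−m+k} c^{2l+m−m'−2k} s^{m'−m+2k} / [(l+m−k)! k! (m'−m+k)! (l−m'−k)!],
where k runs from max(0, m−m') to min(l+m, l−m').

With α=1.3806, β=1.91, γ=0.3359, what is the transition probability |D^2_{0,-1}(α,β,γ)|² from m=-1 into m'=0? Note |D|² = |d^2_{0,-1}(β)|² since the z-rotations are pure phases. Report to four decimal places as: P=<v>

D^2_{0,-1}(1.3806,1.91,0.3359) = e^{-i·0·1.3806}·d^2_{0,-1}(1.91)·e^{-i·-1·0.3359}. Compute d first:
With c≡cos(β/2)=0.577609 and s≡sin(β/2)=0.816314, N=[2·2·1·6]^{1/2}=4.898979
Admissible k: 0..1 (factorial args all ≥0)
  k=0: (−1)^1·4.8990/(2)·0.5776^3·0.8163^1 = -0.385331
  k=1: (−1)^2·4.8990/(2)·0.5776^1·0.8163^3 = +0.769628
d^2_{0,-1}(1.91) = -0.385331 +0.769628 = +0.384297
|D^2_{0,-1}|² = |d^2_{0,-1}(β)|² = (+0.384297)² = 0.147684 (the z-rotation phases have unit modulus)

P=0.1477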